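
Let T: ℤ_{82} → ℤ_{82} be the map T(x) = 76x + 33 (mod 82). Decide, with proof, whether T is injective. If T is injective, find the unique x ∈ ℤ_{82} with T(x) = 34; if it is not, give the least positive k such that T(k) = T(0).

We have gcd(76, 82) = 2 > 1. Taking a = 0 and b = 41: T(0) = 33 and T(41) = 76·41 + 33 = 3149 ≡ 33 (mod 82).
So T(0) = T(41) while 0 ≠ 41, hence T is not injective.
Since T is not injective, we find the least positive k with T(k) = T(0): this means 76k ≡ 0 (mod 82), i.e. 82 ∣ 76k. Since gcd(76, 82) = 2, dividing through by 2 this holds exactly when 41 ∣ 38k, and as gcd(38, 41) = 1, exactly when 41 ∣ k.
The smallest positive such k is 41.

41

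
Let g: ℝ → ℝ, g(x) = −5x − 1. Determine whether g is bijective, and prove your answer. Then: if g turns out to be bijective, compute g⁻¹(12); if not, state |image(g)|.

Suppose g(a) = g(b). Then −5a − 1 = −5b − 1, hence −5a = −5b, thus a = b.
For any y ∈ ℝ, x = (y + 1)/(−5) satisfies g(x) = y.
Hence g is bijective.
Since g is bijective, we compute g⁻¹(12) = (12 + 1)/(−5) = −13/5.

-13/5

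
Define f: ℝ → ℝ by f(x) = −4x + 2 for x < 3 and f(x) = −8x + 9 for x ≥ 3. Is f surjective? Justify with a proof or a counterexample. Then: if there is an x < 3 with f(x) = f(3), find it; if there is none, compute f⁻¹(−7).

Both pieces are strictly decreasing (slopes −4 and −8), so each is injective on its own interval.
The left piece maps (−∞, 3) onto (−10, ∞); the right piece maps [3, ∞) onto (−∞, −15].
The union (−10, ∞) ∪ (−∞, −15] omits the interval between −10 and −15; in particular −10 has no preimage. So f is not surjective.
Because the two images are disjoint, no x < 3 has f(x) = f(3), so we compute f⁻¹(−7): −7 lies in (−10, ∞), so solve −4x + 2 = −7: x = (−7 − 2)/(−4) = 9/4.

9/4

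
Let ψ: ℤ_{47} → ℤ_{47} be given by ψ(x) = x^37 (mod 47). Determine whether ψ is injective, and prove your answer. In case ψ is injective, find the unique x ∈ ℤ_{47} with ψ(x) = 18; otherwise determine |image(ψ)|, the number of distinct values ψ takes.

Since 47 is prime, the nonzero elements of ℤ_{47} form a cyclic group of order 46.
As gcd(37, 46) = 1, raising to the 37th power is a bijection on this group: if x_1^37 ≡ x_2^37 then (x_1x_2^{−1})^37 = 1, and the only element of order dividing gcd(37, 46) = 1 is 1, so x_1 = x_2.
With ψ(0) = 0 this makes ψ injective on all of ℤ_{47}, hence bijective (finite equal-size domain and codomain). In particular ψ is injective.
Since ψ is injective, we find the preimage of 18. The inverse of x ↦ x^37 on (ℤ_{47})^× is x ↦ x^5, because 37·5 = 185 = 4·46 + 1 ≡ 1 (mod 46) and x^{46} = 1 for x ≠ 0 (Fermat). So ψ⁻¹(18) = 18^5 mod 47.
Repeated squaring mod 47: 18^1 ≡ 18, 18^2 ≡ 18² = 324 ≡ 42, 18^4 ≡ 42² = 1764 ≡ 25. Since 5 = 4 + 1, 18^5 ≡ 25·18: 25·18 = 450 ≡ 27. So 18^5 ≡ 27 (mod 47).
Hence ψ⁻¹(18) = 27.

27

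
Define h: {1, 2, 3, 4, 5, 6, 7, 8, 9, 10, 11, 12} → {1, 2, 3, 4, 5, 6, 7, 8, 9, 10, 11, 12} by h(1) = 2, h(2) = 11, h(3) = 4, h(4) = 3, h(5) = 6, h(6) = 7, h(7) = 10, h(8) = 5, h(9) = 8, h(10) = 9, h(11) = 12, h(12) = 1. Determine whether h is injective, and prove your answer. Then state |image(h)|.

The values h(1), …, h(12) are 2, 11, 4, 3, 6, 7, 10, 5, 8, 9, 12, 1 — all distinct.
So h(x_1) = h(x_2) only when x_1 = x_2, and h is injective.
The image of h is {1, 2, 3, 4, 5, 6, 7, 8, 9, 10, 11, 12}, which has 12 elements.

12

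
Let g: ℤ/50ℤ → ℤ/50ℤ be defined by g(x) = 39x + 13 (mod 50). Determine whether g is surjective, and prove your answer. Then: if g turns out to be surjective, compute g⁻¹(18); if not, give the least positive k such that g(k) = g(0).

45

Recall: g is surjective if every y in the codomain equals g(x) for some x in the domain.
Since gcd(39, 50) = 1, 39 is invertible modulo 50. Euclid's algorithm: 50 = 1·39 + 11, 39 = 3·11 + 6, 11 = 1·6 + 5, 6 = 1·5 + 1; back-substituting gives 1 = 9·39 − 7·50, so 39⁻¹ ≡ 9 (mod 50).
Then y ↦ 9(y − 13) is a two-sided inverse to g, so every y ∈ ℤ/50ℤ has a preimage.
So g is surjective.
Since g is surjective, we find g⁻¹(18): we need 39x ≡ 18 − 13 ≡ 5 (mod 50). Using 39⁻¹ = 9: x ≡ 9·5 = 45, so x = 45.
Check: g(45) = 39·45 + 13 = 1768 = 35·50 + 18 ≡ 18 (mod 50).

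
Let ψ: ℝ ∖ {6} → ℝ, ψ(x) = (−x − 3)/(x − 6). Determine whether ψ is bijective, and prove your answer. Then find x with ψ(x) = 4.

21/5

If ψ(x) = −1, cross-multiplying gives 1(−x − 3) = −1(x − 6), which simplifies to −3 = 6 — false.  So −1 has no preimage and ψ is not surjective.
Hence ψ is not bijective.
Solving ψ(x) = 4: cross-multiplying gives −x − 3 = 4(x − 6), which rearranges to −5x = −21, so x = 21/5.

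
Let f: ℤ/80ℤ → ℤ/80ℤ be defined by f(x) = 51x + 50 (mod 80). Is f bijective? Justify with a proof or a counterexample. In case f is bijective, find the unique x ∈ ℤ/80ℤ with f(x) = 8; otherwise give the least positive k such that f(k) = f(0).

By definition, f is injective when f(u) = f(v) forces u = v.
Suppose f(u) = f(v) in ℤ/80ℤ. Then 51u + 50 ≡ 51v + 50 (mod 80), so 51(u − v) ≡ 0 (mod 80).
Since gcd(51, 80) = 1, 51 is invertible modulo 80, hence u − v ≡ 0 (mod 80), i.e. u = v.
We now compute 51⁻¹ mod 80 explicitly. Euclid's algorithm: 80 = 1·51 + 29, 51 = 1·29 + 22, 29 = 1·22 + 7, 22 = 3·7 + 1; back-substituting gives 1 = 11·51 − 7·80, so 51⁻¹ ≡ 11 (mod 80).
Then y ↦ 11(y − 50) is a two-sided inverse to f, so every y ∈ ℤ/80ℤ has a preimage.
Therefore f is bijective.
Since f is bijective, we compute f⁻¹(8): solve 51x + 50 ≡ 8 (mod 80), i.e. 51x ≡ 38 (mod 80).
Multiplying by 51⁻¹ = 11 gives x ≡ 11·38 = 418 = 5·80 + 18 ≡ 18 (mod 80).
Check: f(18) = 51·18 + 50 = 968 = 12·80 + 8 ≡ 8 (mod 80).

18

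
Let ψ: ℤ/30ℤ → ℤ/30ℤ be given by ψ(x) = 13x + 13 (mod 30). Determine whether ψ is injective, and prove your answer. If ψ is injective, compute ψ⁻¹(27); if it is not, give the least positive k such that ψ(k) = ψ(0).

8

If ψ(u) = ψ(v), then 13u ≡ 13v (mod 30). Because gcd(13, 30) = 1, we may cancel 13 to get u ≡ v (mod 30).
So ψ is injective.
We now compute 13⁻¹ mod 30 explicitly. Euclid's algorithm: 30 = 2·13 + 4, 13 = 3·4 + 1; back-substituting gives 1 = 7·13 − 3·30, so 13⁻¹ ≡ 7 (mod 30).
Since ψ is injective, we compute ψ⁻¹(27): solve 13x + 13 ≡ 27 (mod 30), i.e. 13x ≡ 14 (mod 30).
Multiplying by 13⁻¹ = 7 gives x ≡ 7·14 = 98 = 3·30 + 8 ≡ 8 (mod 30).
Check: ψ(8) = 13·8 + 13 = 117 = 3·30 + 27 ≡ 27 (mod 30).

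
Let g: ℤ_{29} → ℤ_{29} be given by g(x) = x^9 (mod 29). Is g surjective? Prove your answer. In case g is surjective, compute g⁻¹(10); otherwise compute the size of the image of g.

27

Since 29 is prime, the nonzero elements of ℤ_{29} form a cyclic group of order 28.
As gcd(9, 28) = 1, raising to the 9th power is a bijection on this group: if a^9 ≡ b^9 then (ab^{−1})^9 = 1, and the only element of order dividing gcd(9, 28) = 1 is 1, so a = b.
With g(0) = 0 this makes g injective on all of ℤ_{29}, hence bijective (finite equal-size domain and codomain). In particular g is surjective.
Since g is surjective, we find the preimage of 10. The inverse of x ↦ x^9 on (ℤ_{29})^× is x ↦ x^25, because 9·25 = 225 = 8·28 + 1 ≡ 1 (mod 28) and x^{28} = 1 for x ≠ 0 (Fermat). So g⁻¹(10) = 10^25 mod 29.
Repeated squaring mod 29: 10^1 ≡ 10, 10^2 ≡ 10² = 100 ≡ 13, 10^4 ≡ 13² = 169 ≡ 24, 10^8 ≡ 24² = 576 ≡ 25, 10^16 ≡ 25² = 625 ≡ 16. Since 25 = 16 + 8 + 1, 10^25 ≡ 16·25·10: 16·25 = 400 ≡ 23, then 23·10 = 230 ≡ 27. So 10^25 ≡ 27 (mod 29).
Hence g⁻¹(10) = 27.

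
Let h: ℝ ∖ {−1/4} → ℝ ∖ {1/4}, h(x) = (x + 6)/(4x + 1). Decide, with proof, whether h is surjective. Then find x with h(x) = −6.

For any y ≠ 1/4, solving y(4x + 1) = x + 6 for x gives a well-defined x ≠ −1/4. So h is surjective.
Solving h(x) = −6: cross-multiplying gives x + 6 = −6(4x + 1), which rearranges to 25x = −12, so x = −12/25.

-12/25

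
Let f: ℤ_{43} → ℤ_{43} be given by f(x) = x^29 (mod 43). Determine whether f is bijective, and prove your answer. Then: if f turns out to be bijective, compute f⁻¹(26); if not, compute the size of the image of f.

33

Since 43 is prime, the nonzero elements of ℤ_{43} form a cyclic group of order 42.
As gcd(29, 42) = 1, raising to the 29th power is a bijection on this group: if u^29 ≡ v^29 then (uv^{−1})^29 = 1, and the only element of order dividing gcd(29, 42) = 1 is 1, so u = v.
With f(0) = 0 this makes f injective on all of ℤ_{43}, hence bijective (finite equal-size domain and codomain). In particular f is bijective.
Since f is bijective, we find the preimage of 26. The inverse of x ↦ x^29 on (ℤ_{43})^× is x ↦ x^29, because 29·29 = 841 = 20·42 + 1 ≡ 1 (mod 42) and x^{42} = 1 for x ≠ 0 (Fermat). So f⁻¹(26) = 26^29 mod 43.
Repeated squaring mod 43: 26^1 ≡ 26, 26^2 ≡ 26² = 676 ≡ 31, 26^4 ≡ 31² = 961 ≡ 15, 26^8 ≡ 15² = 225 ≡ 10, 26^16 ≡ 10² = 100 ≡ 14. Since 29 = 16 + 8 + 4 + 1, 26^29 ≡ 14·10·15·26: 14·10 = 140 ≡ 11, then 11·15 = 165 ≡ 36, then 36·26 = 936 ≡ 33. So 26^29 ≡ 33 (mod 43).
Hence f⁻¹(26) = 33.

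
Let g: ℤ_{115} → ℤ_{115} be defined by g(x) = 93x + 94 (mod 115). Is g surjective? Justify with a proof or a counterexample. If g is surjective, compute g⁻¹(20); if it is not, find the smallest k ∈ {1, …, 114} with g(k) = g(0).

By definition, g is surjective if every y in the codomain equals g(x) for some x in the domain.
Since gcd(93, 115) = 1, 93 is invertible modulo 115. Euclid's algorithm: 115 = 1·93 + 22, 93 = 4·22 + 5, 22 = 4·5 + 2, 5 = 2·2 + 1; back-substituting gives 1 = 47·93 − 38·115, so 93⁻¹ ≡ 47 (mod 115).
Then y ↦ 47(y − 94) is a two-sided inverse to g, so every y ∈ ℤ_{115} has a preimage.
Hence g is surjective.
Since g is surjective, we compute g⁻¹(20): solve 93x + 94 ≡ 20 (mod 115), i.e. 93x ≡ 41 (mod 115).
Multiplying by 93⁻¹ = 47 gives x ≡ 47·41 = 1927 = 16·115 + 87 ≡ 87 (mod 115).
Check: g(87) = 93·87 + 94 = 8185 = 71·115 + 20 ≡ 20 (mod 115).

87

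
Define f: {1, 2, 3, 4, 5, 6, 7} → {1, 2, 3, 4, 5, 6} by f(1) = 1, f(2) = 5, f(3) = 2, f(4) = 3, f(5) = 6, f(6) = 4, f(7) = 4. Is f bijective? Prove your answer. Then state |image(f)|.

6

f(6) = 4 = f(7) with 6 ≠ 7, so f is not injective, hence not bijective.
The image of f is {1, 2, 3, 4, 5, 6}, which has 6 elements.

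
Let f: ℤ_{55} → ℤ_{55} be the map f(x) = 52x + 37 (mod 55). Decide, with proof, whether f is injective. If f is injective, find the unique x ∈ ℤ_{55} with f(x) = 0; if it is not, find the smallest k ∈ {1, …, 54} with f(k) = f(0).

Recall: injectivity means: for all u, v in the domain, f(u) = f(v) implies u = v.
If f(u) = f(v), then 52u ≡ 52v (mod 55). Because gcd(52, 55) = 1, we may cancel 52 to get u ≡ v (mod 55).
Hence f is injective.
We now compute 52⁻¹ mod 55 explicitly. Euclid's algorithm: 55 = 1·52 + 3, 52 = 17·3 + 1; back-substituting gives 1 = 18·52 − 17·55, so 52⁻¹ ≡ 18 (mod 55).
Since f is injective, we compute f⁻¹(0): solve 52x + 37 ≡ 0 (mod 55), i.e. 52x ≡ 18 (mod 55).
Multiplying by 52⁻¹ = 18 gives x ≡ 18·18 = 324 = 5·55 + 49 ≡ 49 (mod 55).
Check: f(49) = 52·49 + 37 = 2585 = 47·55 + 0 ≡ 0 (mod 55).

49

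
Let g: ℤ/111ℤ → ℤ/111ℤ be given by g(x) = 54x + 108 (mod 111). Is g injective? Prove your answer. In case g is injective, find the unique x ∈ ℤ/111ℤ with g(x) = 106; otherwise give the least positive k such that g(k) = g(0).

We have gcd(54, 111) = 3 > 1. Taking u = 0 and v = 37: g(0) = 108 and g(37) = 54·37 + 108 = 2106 ≡ 108 (mod 111).
So g(0) = g(37) while 0 ≠ 37, therefore g is not injective.
Since g is not injective, we find the least positive k with g(k) = g(0): this means 54k ≡ 0 (mod 111), i.e. 111 ∣ 54k. Since gcd(54, 111) = 3, dividing through by 3 this holds exactly when 37 ∣ 18k, and as gcd(18, 37) = 1, exactly when 37 ∣ k.
The smallest positive such k is 37.

37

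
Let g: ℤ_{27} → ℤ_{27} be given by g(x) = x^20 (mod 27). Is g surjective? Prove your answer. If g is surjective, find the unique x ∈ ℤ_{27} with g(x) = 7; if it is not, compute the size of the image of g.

10

g(0) = 0^20 = 0.
g(3): Repeated squaring mod 27: 3^1 ≡ 3, 3^2 ≡ 3² = 9, 3^4 ≡ 9² = 81 ≡ 0, 3^8 ≡ 0² = 0, 3^16 ≡ 0² = 0. Since 20 = 16 + 4, 3^20 ≡ 0·0: 0·0 = 0. So 3^20 ≡ 0 (mod 27).
So g(0) = g(3) = 0 while 0 ≠ 3, thus g is not injective.
A non-injective map from the 27-element set ℤ_{27} to itself takes at most 26 distinct values, so it cannot be surjective. Therefore g is not surjective.
Since g is not surjective, we determine |image(g)|. Computing x^20 mod 27 for each x (by repeated squaring, reducing mod 27 at every step), the values g(0), g(1), …, g(26) are: 0, 1, 4, 0, 16, 25, 0, 22, 10, 0, 19, 13, 0, 7, 7, 0, 13, 19, 0, 10, 22, 0, 25, 16, 0, 4, 1.
The distinct values are {0, 1, 4, 7, 10, 13, 16, 19, 22, 25}; there are 10 of them.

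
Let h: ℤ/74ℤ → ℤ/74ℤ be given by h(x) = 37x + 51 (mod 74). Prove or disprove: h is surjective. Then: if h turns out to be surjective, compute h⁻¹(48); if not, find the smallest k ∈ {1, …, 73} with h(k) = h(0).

By definition, surjectivity means every element of the codomain has a preimage under h.
Since gcd(37, 74) = 37, we have 37x ≡ 0 (mod 37) for all x, so h(x) ≡ 14 (mod 37).
But 0 ≢ 14 (mod 37), so 0 ∈ ℤ/74ℤ has no preimage. Thus h is not surjective.
Since h is not surjective, we find the least positive k with h(k) = h(0): this means 37k ≡ 0 (mod 74), i.e. 74 ∣ 37k. Since gcd(37, 74) = 37, dividing through by 37 this holds exactly when 2 ∣ k.
The smallest positive such k is 2.

2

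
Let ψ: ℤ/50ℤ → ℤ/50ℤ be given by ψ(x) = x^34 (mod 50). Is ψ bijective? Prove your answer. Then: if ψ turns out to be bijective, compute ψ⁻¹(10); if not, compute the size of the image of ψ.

22

ψ(0) = 0^34 = 0.
ψ(10): Repeated squaring mod 50: 10^1 ≡ 10, 10^2 ≡ 10² = 100 ≡ 0, 10^4 ≡ 0² = 0, 10^8 ≡ 0² = 0, 10^16 ≡ 0² = 0, 10^32 ≡ 0² = 0. Since 34 = 32 + 2, 10^34 ≡ 0·0: 0·0 = 0. So 10^34 ≡ 0 (mod 50).
So ψ(0) = ψ(10) = 0 while 0 ≠ 10, therefore ψ is not injective, hence not bijective.
Since ψ is not bijective, we determine |image(ψ)|. Computing x^34 mod 50 for each x (by repeated squaring, reducing mod 50 at every step), the values ψ(0), ψ(1), …, ψ(49) are: 0, 1, 34, 19, 6, 25, 46, 49, 4, 11, 0, 41, 14, 39, 16, 25, 36, 29, 24, 21, 0, 31, 44, 9, 26, 25, 26, 9, 44, 31, 0, 21, 24, 29, 36, 25, 16, 39, 14, 41, 0, 11, 4, 49, 46, 25, 6, 19, 34, 1.
The distinct values are {0, 1, 4, 6, 9, 11, 14, 16, 19, 21, 24, 25, 26, 29, 31, 34, 36, 39, 41, 44, 46, 49}; there are 22 of them.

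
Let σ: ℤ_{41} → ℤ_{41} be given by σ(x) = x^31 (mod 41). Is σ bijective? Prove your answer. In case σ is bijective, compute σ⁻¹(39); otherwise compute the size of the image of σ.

2

Since 41 is prime, the nonzero elements of ℤ_{41} form a cyclic group of order 40.
As gcd(31, 40) = 1, raising to the 31st power is a bijection on this group: if u^31 ≡ v^31 then (uv^{−1})^31 = 1, and the only element of order dividing gcd(31, 40) = 1 is 1, so u = v.
With σ(0) = 0 this makes σ injective on all of ℤ_{41}, hence bijective (finite equal-size domain and codomain). In particular σ is bijective.
Since σ is bijective, we find the preimage of 39. The inverse of x ↦ x^31 on (ℤ_{41})^× is x ↦ x^31, because 31·31 = 961 = 24·40 + 1 ≡ 1 (mod 40) and x^{40} = 1 for x ≠ 0 (Fermat). So σ⁻¹(39) = 39^31 mod 41.
Repeated squaring mod 41: 39^1 ≡ 39, 39^2 ≡ 39² = 1521 ≡ 4, 39^4 ≡ 4² = 16, 39^8 ≡ 16² = 256 ≡ 10, 39^16 ≡ 10² = 100 ≡ 18. Since 31 = 16 + 8 + 4 + 2 + 1, 39^31 ≡ 18·10·16·4·39: 18·10 = 180 ≡ 16, then 16·16 = 256 ≡ 10, then 10·4 = 40, then 40·39 = 1560 ≡ 2. So 39^31 ≡ 2 (mod 41).
Hence σ⁻¹(39) = 2.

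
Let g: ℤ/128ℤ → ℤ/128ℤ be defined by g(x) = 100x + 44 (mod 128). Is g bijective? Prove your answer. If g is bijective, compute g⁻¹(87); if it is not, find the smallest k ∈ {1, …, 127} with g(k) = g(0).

32

We have gcd(100, 128) = 4 > 1. Taking x_1 = 0 and x_2 = 32: g(0) = 44 and g(32) = 100·32 + 44 = 3244 ≡ 44 (mod 128).
So g(0) = g(32) while 0 ≠ 32, therefore g is not injective, hence not bijective.
Since g is not bijective, we find the least positive k with g(k) = g(0): this means 100k ≡ 0 (mod 128), i.e. 128 ∣ 100k. Since gcd(100, 128) = 4, dividing through by 4 this holds exactly when 32 ∣ 25k, and as gcd(25, 32) = 1, exactly when 32 ∣ k.
The smallest positive such k is 32.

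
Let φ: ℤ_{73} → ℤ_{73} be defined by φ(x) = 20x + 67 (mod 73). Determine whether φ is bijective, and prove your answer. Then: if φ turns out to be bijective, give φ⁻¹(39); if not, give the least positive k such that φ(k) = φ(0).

If φ(u) = φ(v), then 20u ≡ 20v (mod 73). Because gcd(20, 73) = 1, we may cancel 20 to get u ≡ v (mod 73).
We now compute 20⁻¹ mod 73 explicitly. Euclid's algorithm: 73 = 3·20 + 13, 20 = 1·13 + 7, 13 = 1·7 + 6, 7 = 1·6 + 1; back-substituting gives 1 = 11·20 − 3·73, so 20⁻¹ ≡ 11 (mod 73).
Then y ↦ 11(y − 67) is a two-sided inverse to φ, so every y ∈ ℤ_{73} has a preimage.
Thus φ is bijective.
Since φ is bijective, we compute φ⁻¹(39): solve 20x + 67 ≡ 39 (mod 73), i.e. 20x ≡ 45 (mod 73).
Multiplying by 20⁻¹ = 11 gives x ≡ 11·45 = 495 = 6·73 + 57 ≡ 57 (mod 73).
Check: φ(57) = 20·57 + 67 = 1207 = 16·73 + 39 ≡ 39 (mod 73).

57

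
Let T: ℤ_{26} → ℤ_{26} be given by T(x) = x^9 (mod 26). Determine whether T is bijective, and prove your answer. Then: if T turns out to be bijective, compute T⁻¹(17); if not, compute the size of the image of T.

10

T(1) = 1^9 = 1.
T(3): Repeated squaring mod 26: 3^1 ≡ 3, 3^2 ≡ 3² = 9, 3^4 ≡ 9² = 81 ≡ 3, 3^8 ≡ 3² = 9. Since 9 = 8 + 1, 3^9 ≡ 9·3: 9·3 = 27 ≡ 1. So 3^9 ≡ 1 (mod 26).
So T(1) = T(3) = 1 while 1 ≠ 3, thus T is not injective, hence not bijective.
Since T is not bijective, we determine |image(T)|. Computing x^9 mod 26 for each x (by repeated squaring, reducing mod 26 at every step), the values T(0), T(1), …, T(25) are: 0, 1, 18, 1, 12, 5, 18, 21, 8, 1, 12, 21, 12, 13, 14, 5, 14, 25, 18, 5, 8, 21, 14, 25, 8, 25.
The distinct values are {0, 1, 5, 8, 12, 13, 14, 18, 21, 25}; there are 10 of them.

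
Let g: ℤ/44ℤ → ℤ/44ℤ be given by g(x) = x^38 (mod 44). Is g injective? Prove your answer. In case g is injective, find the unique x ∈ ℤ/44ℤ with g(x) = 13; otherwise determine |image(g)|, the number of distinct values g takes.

g(10): Repeated squaring mod 44: 10^1 ≡ 10, 10^2 ≡ 10² = 100 ≡ 12, 10^4 ≡ 12² = 144 ≡ 12, 10^8 ≡ 12² = 144 ≡ 12, 10^16 ≡ 12² = 144 ≡ 12, 10^32 ≡ 12² = 144 ≡ 12. Since 38 = 32 + 4 + 2, 10^38 ≡ 12·12·12: 12·12 = 144 ≡ 12, then 12·12 = 144 ≡ 12. So 10^38 ≡ 12 (mod 44).
g(12): Repeated squaring mod 44: 12^1 ≡ 12, 12^2 ≡ 12² = 144 ≡ 12, 12^4 ≡ 12² = 144 ≡ 12, 12^8 ≡ 12² = 144 ≡ 12, 12^16 ≡ 12² = 144 ≡ 12, 12^32 ≡ 12² = 144 ≡ 12. Since 38 = 32 + 4 + 2, 12^38 ≡ 12·12·12: 12·12 = 144 ≡ 12, then 12·12 = 144 ≡ 12. So 12^38 ≡ 12 (mod 44).
So g(10) = g(12) = 12 while 10 ≠ 12, so g is not injective.
Since g is not injective, we determine |image(g)|. Computing x^38 mod 44 for each x (by repeated squaring, reducing mod 44 at every step), the values g(0), g(1), …, g(43) are: 0, 1, 36, 5, 20, 37, 4, 9, 16, 25, 12, 33, 12, 25, 16, 9, 4, 37, 20, 5, 36, 1, 0, 1, 36, 5, 20, 37, 4, 9, 16, 25, 12, 33, 12, 25, 16, 9, 4, 37, 20, 5, 36, 1.
The distinct values are {0, 1, 4, 5, 9, 12, 16, 20, 25, 33, 36, 37}; there are 12 of them.

12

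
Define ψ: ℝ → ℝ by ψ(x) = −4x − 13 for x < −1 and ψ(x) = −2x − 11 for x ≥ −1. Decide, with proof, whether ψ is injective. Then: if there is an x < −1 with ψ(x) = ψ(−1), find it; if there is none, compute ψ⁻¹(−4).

-9/4

Both pieces are strictly decreasing (slopes −4 and −2), so each is injective on its own interval.
The left piece maps (−∞, −1) onto (−9, ∞); the right piece maps [−1, ∞) onto (−∞, −9].
These images are disjoint, so no value is attained by both pieces. Thus ψ is injective.
Because the two images are disjoint, no x < −1 has ψ(x) = ψ(−1), so we compute ψ⁻¹(−4): −4 lies in (−9, ∞), so solve −4x − 13 = −4: x = (−4 + 13)/(−4) = −9/4.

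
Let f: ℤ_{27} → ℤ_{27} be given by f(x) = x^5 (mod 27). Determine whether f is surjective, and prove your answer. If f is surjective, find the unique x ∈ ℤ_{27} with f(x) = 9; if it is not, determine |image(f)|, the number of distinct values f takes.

19

f(0) = 0^5 = 0.
f(3): Repeated squaring mod 27: 3^1 ≡ 3, 3^2 ≡ 3² = 9, 3^4 ≡ 9² = 81 ≡ 0. Since 5 = 4 + 1, 3^5 ≡ 0·3: 0·3 = 0. So 3^5 ≡ 0 (mod 27).
So f(0) = f(3) = 0 while 0 ≠ 3, hence f is not injective.
A non-injective map from the 27-element set ℤ_{27} to itself takes at most 26 distinct values, so it cannot be surjective. Thus f is not surjective.
Since f is not surjective, we determine |image(f)|. Computing x^5 mod 27 for each x (by repeated squaring, reducing mod 27 at every step), the values f(0), f(1), …, f(26) are: 0, 1, 5, 0, 25, 20, 0, 13, 17, 0, 19, 23, 0, 16, 11, 0, 4, 8, 0, 10, 14, 0, 7, 2, 0, 22, 26.
The distinct values are {0, 1, 2, 4, 5, 7, 8, 10, 11, 13, 14, 16, 17, 19, 20, 22, 23, 25, 26}; there are 19 of them.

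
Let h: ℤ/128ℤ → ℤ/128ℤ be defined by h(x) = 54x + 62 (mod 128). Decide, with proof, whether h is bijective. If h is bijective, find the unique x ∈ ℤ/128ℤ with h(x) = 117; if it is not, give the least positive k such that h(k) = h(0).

64

We have gcd(54, 128) = 2 > 1. Taking x_1 = 0 and x_2 = 64: h(0) = 62 and h(64) = 54·64 + 62 = 3518 ≡ 62 (mod 128).
So h(0) = h(64) while 0 ≠ 64, hence h is not injective, hence not bijective.
Since h is not bijective, we find the least positive k with h(k) = h(0): this means 54k ≡ 0 (mod 128), i.e. 128 ∣ 54k. Since gcd(54, 128) = 2, dividing through by 2 this holds exactly when 64 ∣ 27k, and as gcd(27, 64) = 1, exactly when 64 ∣ k.
The smallest positive such k is 64.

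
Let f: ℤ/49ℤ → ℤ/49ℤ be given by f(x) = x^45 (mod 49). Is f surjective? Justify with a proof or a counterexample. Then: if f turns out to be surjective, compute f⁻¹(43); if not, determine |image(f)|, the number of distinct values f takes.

15

f(3): Repeated squaring mod 49: 3^1 ≡ 3, 3^2 ≡ 3² = 9, 3^4 ≡ 9² = 81 ≡ 32, 3^8 ≡ 32² = 1024 ≡ 44, 3^16 ≡ 44² = 1936 ≡ 25, 3^32 ≡ 25² = 625 ≡ 37. Since 45 = 32 + 8 + 4 + 1, 3^45 ≡ 37·44·32·3: 37·44 = 1628 ≡ 11, then 11·32 = 352 ≡ 9, then 9·3 = 27. So 3^45 ≡ 27 (mod 49).
f(5): Repeated squaring mod 49: 5^1 ≡ 5, 5^2 ≡ 5² = 25, 5^4 ≡ 25² = 625 ≡ 37, 5^8 ≡ 37² = 1369 ≡ 46, 5^16 ≡ 46² = 2116 ≡ 9, 5^32 ≡ 9² = 81 ≡ 32. Since 45 = 32 + 8 + 4 + 1, 5^45 ≡ 32·46·37·5: 32·46 = 1472 ≡ 2, then 2·37 = 74 ≡ 25, then 25·5 = 125 ≡ 27. So 5^45 ≡ 27 (mod 49).
So f(3) = f(5) = 27 while 3 ≠ 5, so f is not injective.
A non-injective map from the 49-element set ℤ/49ℤ to itself takes at most 48 distinct values, so it cannot be surjective. Thus f is not surjective.
Since f is not surjective, we determine |image(f)|. Computing x^45 mod 49 for each x (by repeated squaring, reducing mod 49 at every step), the values f(0), f(1), …, f(48) are: 0, 1, 8, 27, 15, 27, 20, 0, 22, 43, 20, 8, 13, 41, 0, 43, 29, 13, 1, 48, 13, 0, 15, 15, 6, 43, 34, 34, 0, 36, 1, 48, 36, 20, 6, 0, 8, 36, 41, 29, 6, 27, 0, 29, 22, 34, 22, 41, 48.
The distinct values are {0, 1, 6, 8, 13, 15, 20, 22, 27, 29, 34, 36, 41, 43, 48}; there are 15 of them.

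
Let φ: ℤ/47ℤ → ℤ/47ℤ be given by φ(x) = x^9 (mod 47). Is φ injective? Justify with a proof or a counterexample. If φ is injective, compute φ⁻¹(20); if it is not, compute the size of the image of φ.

Since 47 is prime, the nonzero elements of ℤ/47ℤ form a cyclic group of order 46.
As gcd(9, 46) = 1, raising to the 9th power is a bijection on this group: if s^9 ≡ t^9 then (st^{−1})^9 = 1, and the only element of order dividing gcd(9, 46) = 1 is 1, so s = t.
With φ(0) = 0 this makes φ injective on all of ℤ/47ℤ, hence bijective (finite equal-size domain and codomain). In particular φ is injective.
Since φ is injective, we find the preimage of 20. The inverse of x ↦ x^9 on (ℤ/47ℤ)^× is x ↦ x^41, because 9·41 = 369 = 8·46 + 1 ≡ 1 (mod 46) and x^{46} = 1 for x ≠ 0 (Fermat). So φ⁻¹(20) = 20^41 mod 47.
Repeated squaring mod 47: 20^1 ≡ 20, 20^2 ≡ 20² = 400 ≡ 24, 20^4 ≡ 24² = 576 ≡ 12, 20^8 ≡ 12² = 144 ≡ 3, 20^16 ≡ 3² = 9, 20^32 ≡ 9² = 81 ≡ 34. Since 41 = 32 + 8 + 1, 20^41 ≡ 34·3·20: 34·3 = 102 ≡ 8, then 8·20 = 160 ≡ 19. So 20^41 ≡ 19 (mod 47).
Hence φ⁻¹(20) = 19.

19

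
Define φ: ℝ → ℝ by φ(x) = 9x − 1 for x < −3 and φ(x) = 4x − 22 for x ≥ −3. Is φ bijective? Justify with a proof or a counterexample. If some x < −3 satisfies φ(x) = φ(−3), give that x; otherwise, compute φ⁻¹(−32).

Both pieces are strictly increasing (slopes 9 and 4), so each is injective on its own interval.
The left piece maps (−∞, −3) onto (−∞, −28); the right piece maps [−3, ∞) onto [−34, ∞).
These images overlap. In particular φ(−3) = −34 (right piece), and solving 9x − 1 = −34 on the left piece gives x = −11/3 < −3.
So φ(−11/3) = φ(−3) with −11/3 ≠ −3, and φ is not injective, hence not bijective. This x = −11/3 is the requested value below −3.

-11/3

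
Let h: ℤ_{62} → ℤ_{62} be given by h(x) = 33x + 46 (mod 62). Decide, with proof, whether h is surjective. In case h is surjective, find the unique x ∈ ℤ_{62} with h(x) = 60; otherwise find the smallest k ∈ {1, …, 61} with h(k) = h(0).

38

Recall that h is surjective if every y in the codomain equals h(x) for some x in the domain.
Since gcd(33, 62) = 1, 33 is invertible modulo 62. Euclid's algorithm: 62 = 1·33 + 29, 33 = 1·29 + 4, 29 = 7·4 + 1; back-substituting gives 1 = 47·33 − 25·62, so 33⁻¹ ≡ 47 (mod 62).
For any y ∈ ℤ_{62}, x = 47(y − 46) mod 62 satisfies h(x) = 33·47(y − 46) + 46 ≡ y (since 33·47 ≡ 1 mod 62). So every y has a preimage.
Hence h is surjective.
Since h is surjective, we compute h⁻¹(60): solve 33x + 46 ≡ 60 (mod 62), i.e. 33x ≡ 14 (mod 62).
Multiplying by 33⁻¹ = 47 gives x ≡ 47·14 = 658 = 10·62 + 38 ≡ 38 (mod 62).
Check: h(38) = 33·38 + 46 = 1300 = 20·62 + 60 ≡ 60 (mod 62).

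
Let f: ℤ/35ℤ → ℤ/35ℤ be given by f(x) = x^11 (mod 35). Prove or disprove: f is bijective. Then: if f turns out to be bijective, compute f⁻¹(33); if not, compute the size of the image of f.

Computing x^11 mod 35 for each x (by repeated squaring, reducing mod 35 at every step), the values f(0), f(1), …, f(34) are: 0, 1, 18, 12, 9, 10, 6, 28, 22, 4, 5, 16, 3, 27, 14, 15, 11, 33, 2, 24, 20, 21, 8, 32, 19, 30, 31, 13, 7, 29, 25, 26, 23, 17, 34.
Every element of ℤ/35ℤ appears exactly once in this list, so f is a bijection, and in particular bijective.
Since f is bijective, we read off the preimage of 33 from the same table: f(17) = 33, so f⁻¹(33) = 17.

17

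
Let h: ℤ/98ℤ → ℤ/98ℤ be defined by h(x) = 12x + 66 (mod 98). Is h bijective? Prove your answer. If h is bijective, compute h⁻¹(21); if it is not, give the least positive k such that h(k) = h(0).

Recall that injectivity means: for all a, b in the domain, h(a) = h(b) implies a = b.
We have gcd(12, 98) = 2 > 1. Taking a = 0 and b = 49: h(0) = 66 and h(49) = 12·49 + 66 = 654 ≡ 66 (mod 98).
So h(0) = h(49) while 0 ≠ 49, hence h is not injective, hence not bijective.
Since h is not bijective, we find the least positive k with h(k) = h(0): this means 12k ≡ 0 (mod 98), i.e. 98 ∣ 12k. Since gcd(12, 98) = 2, dividing through by 2 this holds exactly when 49 ∣ 6k, and as gcd(6, 49) = 1, exactly when 49 ∣ k.
The smallest positive such k is 49.

49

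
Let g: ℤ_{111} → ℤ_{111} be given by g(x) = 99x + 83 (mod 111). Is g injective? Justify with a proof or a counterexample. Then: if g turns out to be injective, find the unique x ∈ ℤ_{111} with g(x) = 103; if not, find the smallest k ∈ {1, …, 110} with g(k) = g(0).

We have gcd(99, 111) = 3 > 1. Taking x_1 = 0 and x_2 = 37: g(0) = 83 and g(37) = 99·37 + 83 = 3746 ≡ 83 (mod 111).
So g(0) = g(37) while 0 ≠ 37, hence g is not injective.
Since g is not injective, we find the least positive k with g(k) = g(0): this means 99k ≡ 0 (mod 111), i.e. 111 ∣ 99k. Since gcd(99, 111) = 3, dividing through by 3 this holds exactly when 37 ∣ 33k, and as gcd(33, 37) = 1, exactly when 37 ∣ k.
The smallest positive such k is 37.

37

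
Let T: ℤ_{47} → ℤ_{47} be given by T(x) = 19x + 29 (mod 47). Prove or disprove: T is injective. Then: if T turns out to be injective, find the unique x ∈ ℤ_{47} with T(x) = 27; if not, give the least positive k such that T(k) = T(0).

Suppose T(x_1) = T(x_2) in ℤ_{47}. Then 19x_1 + 29 ≡ 19x_2 + 29 (mod 47), thus 19(x_1 − x_2) ≡ 0 (mod 47).
Since gcd(19, 47) = 1, 19 is invertible modulo 47, so x_1 − x_2 ≡ 0 (mod 47), i.e. x_1 = x_2.
Thus T is injective.
We now compute 19⁻¹ mod 47 explicitly. Euclid's algorithm: 47 = 2·19 + 9, 19 = 2·9 + 1; back-substituting gives 1 = 5·19 − 2·47, so 19⁻¹ ≡ 5 (mod 47).
Since T is injective, we compute T⁻¹(27): solve 19x + 29 ≡ 27 (mod 47), i.e. 19x ≡ 45 (mod 47).
Multiplying by 19⁻¹ = 5 gives x ≡ 5·45 = 225 = 4·47 + 37 ≡ 37 (mod 47).
Check: T(37) = 19·37 + 29 = 732 = 15·47 + 27 ≡ 27 (mod 47).

37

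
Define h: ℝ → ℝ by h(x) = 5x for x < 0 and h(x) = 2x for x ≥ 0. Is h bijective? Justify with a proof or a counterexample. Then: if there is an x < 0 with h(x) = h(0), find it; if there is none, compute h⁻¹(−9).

-9/5

Both pieces are strictly increasing (slopes 5 and 2), so each is injective on its own interval.
The left piece maps (−∞, 0) onto (−∞, 0); the right piece maps [0, ∞) onto [0, ∞).
Since 0 = 0, the images partition ℝ: h is injective and surjective, hence bijective.
Because the two images are disjoint, no x < 0 has h(x) = h(0), so we compute h⁻¹(−9): −9 lies in (−∞, 0), so solve 5x = −9: x = (−9 − 0)/5 = −9/5.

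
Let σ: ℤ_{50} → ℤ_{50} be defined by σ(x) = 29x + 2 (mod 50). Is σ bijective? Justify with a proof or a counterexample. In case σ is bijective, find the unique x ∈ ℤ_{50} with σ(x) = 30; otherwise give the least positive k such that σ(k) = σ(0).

Suppose σ(a) = σ(b) in ℤ_{50}. Then 29a + 2 ≡ 29b + 2 (mod 50), thus 29(a − b) ≡ 0 (mod 50).
Since gcd(29, 50) = 1, 29 is invertible modulo 50, therefore a − b ≡ 0 (mod 50), i.e. a = b.
We now compute 29⁻¹ mod 50 explicitly. Euclid's algorithm: 50 = 1·29 + 21, 29 = 1·21 + 8, 21 = 2·8 + 5, 8 = 1·5 + 3, 5 = 1·3 + 2, 3 = 1·2 + 1; back-substituting gives 1 = 19·29 − 11·50, so 29⁻¹ ≡ 19 (mod 50).
For any y ∈ ℤ_{50}, x = 19(y − 2) mod 50 satisfies σ(x) = 29·19(y − 2) + 2 ≡ y (since 29·19 ≡ 1 mod 50). So every y has a preimage.
So σ is bijective.
Since σ is bijective, we find σ⁻¹(30): we need 29x ≡ 30 − 2 ≡ 28 (mod 50). Using 29⁻¹ = 19: x ≡ 19·28 = 532 = 10·50 + 32, so x = 32.
Check: σ(32) = 29·32 + 2 = 930 = 18·50 + 30 ≡ 30 (mod 50).

32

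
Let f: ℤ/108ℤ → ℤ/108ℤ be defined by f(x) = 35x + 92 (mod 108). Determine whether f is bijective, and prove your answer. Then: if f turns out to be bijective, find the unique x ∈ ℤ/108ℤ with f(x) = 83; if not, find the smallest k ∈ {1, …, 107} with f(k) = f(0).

By definition, injectivity means: for all x_1, x_2 in the domain, f(x_1) = f(x_2) implies x_1 = x_2.
If f(x_1) = f(x_2), then 35x_1 ≡ 35x_2 (mod 108). Because gcd(35, 108) = 1, we may cancel 35 to get x_1 ≡ x_2 (mod 108).
We now compute 35⁻¹ mod 108 explicitly. Euclid's algorithm: 108 = 3·35 + 3, 35 = 11·3 + 2, 3 = 1·2 + 1; back-substituting gives 1 = 71·35 − 23·108, so 35⁻¹ ≡ 71 (mod 108).
Then y ↦ 71(y − 92) is a two-sided inverse to f, so every y ∈ ℤ/108ℤ has a preimage.
Therefore f is bijective.
Since f is bijective, we compute f⁻¹(83): solve 35x + 92 ≡ 83 (mod 108), i.e. 35x ≡ 99 (mod 108).
Multiplying by 35⁻¹ = 71 gives x ≡ 71·99 = 7029 = 65·108 + 9 ≡ 9 (mod 108).
Check: f(9) = 35·9 + 92 = 407 = 3·108 + 83 ≡ 83 (mod 108).

9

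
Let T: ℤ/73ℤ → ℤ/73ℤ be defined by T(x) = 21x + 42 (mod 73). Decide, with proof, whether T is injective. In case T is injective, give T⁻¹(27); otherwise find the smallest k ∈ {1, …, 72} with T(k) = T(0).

Suppose T(u) = T(v) in ℤ/73ℤ. Then 21u + 42 ≡ 21v + 42 (mod 73), thus 21(u − v) ≡ 0 (mod 73).
Since gcd(21, 73) = 1, 21 is invertible modulo 73, hence u − v ≡ 0 (mod 73), i.e. u = v.
Thus T is injective.
We now compute 21⁻¹ mod 73 explicitly. Euclid's algorithm: 73 = 3·21 + 10, 21 = 2·10 + 1; back-substituting gives 1 = 7·21 − 2·73, so 21⁻¹ ≡ 7 (mod 73).
Since T is injective, we find T⁻¹(27): we need 21x ≡ 27 − 42 ≡ 58 (mod 73). Using 21⁻¹ = 7: x ≡ 7·58 = 406 = 5·73 + 41, so x = 41.
Check: T(41) = 21·41 + 42 = 903 = 12·73 + 27 ≡ 27 (mod 73).

41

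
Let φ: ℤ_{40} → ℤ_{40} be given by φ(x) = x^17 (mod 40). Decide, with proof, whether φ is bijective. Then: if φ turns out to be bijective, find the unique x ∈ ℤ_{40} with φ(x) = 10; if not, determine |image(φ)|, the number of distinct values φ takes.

25

φ(0) = 0^17 = 0.
φ(10): Repeated squaring mod 40: 10^1 ≡ 10, 10^2 ≡ 10² = 100 ≡ 20, 10^4 ≡ 20² = 400 ≡ 0, 10^8 ≡ 0² = 0, 10^16 ≡ 0² = 0. Since 17 = 16 + 1, 10^17 ≡ 0·10: 0·10 = 0. So 10^17 ≡ 0 (mod 40).
So φ(0) = φ(10) = 0 while 0 ≠ 10, therefore φ is not injective, hence not bijective.
Since φ is not bijective, we determine |image(φ)|. Computing x^17 mod 40 for each x (by repeated squaring, reducing mod 40 at every step), the values φ(0), φ(1), …, φ(39) are: 0, 1, 32, 3, 24, 5, 16, 7, 8, 9, 0, 11, 32, 13, 24, 15, 16, 17, 8, 19, 0, 21, 32, 23, 24, 25, 16, 27, 8, 29, 0, 31, 32, 33, 24, 35, 16, 37, 8, 39.
The distinct values are {0, 1, 3, 5, 7, 8, 9, 11, 13, 15, 16, 17, 19, 21, 23, 24, 25, 27, 29, 31, 32, 33, 35, 37, 39}; there are 25 of them.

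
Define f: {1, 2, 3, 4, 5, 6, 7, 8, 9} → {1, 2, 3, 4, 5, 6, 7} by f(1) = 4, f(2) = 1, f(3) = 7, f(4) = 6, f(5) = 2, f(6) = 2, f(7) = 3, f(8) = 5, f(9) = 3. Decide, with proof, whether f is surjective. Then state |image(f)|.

7

Every element of the codomain has a preimage: 1 = f(2), 2 = f(5), 3 = f(7), 4 = f(1), 5 = f(8), 6 = f(4), 7 = f(3).
So f is surjective.
The image of f is {1, 2, 3, 4, 5, 6, 7}, which has 7 elements.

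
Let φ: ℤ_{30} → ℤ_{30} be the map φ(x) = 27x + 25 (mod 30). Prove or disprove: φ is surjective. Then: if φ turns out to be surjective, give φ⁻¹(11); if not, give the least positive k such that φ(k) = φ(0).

Since gcd(27, 30) = 3, we have 27x ≡ 0 (mod 3) for all x, so φ(x) ≡ 1 (mod 3).
But 0 ≢ 1 (mod 3), so 0 ∈ ℤ_{30} has no preimage. Hence φ is not surjective.
Since φ is not surjective, we find the least positive k with φ(k) = φ(0): this means 27k ≡ 0 (mod 30), i.e. 30 ∣ 27k. Since gcd(27, 30) = 3, dividing through by 3 this holds exactly when 10 ∣ 9k, and as gcd(9, 10) = 1, exactly when 10 ∣ k.
The smallest positive such k is 10.

10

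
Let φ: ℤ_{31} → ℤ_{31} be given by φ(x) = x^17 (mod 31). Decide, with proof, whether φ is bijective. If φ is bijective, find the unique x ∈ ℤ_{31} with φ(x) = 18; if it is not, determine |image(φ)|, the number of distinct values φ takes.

7

Since 31 is prime, the nonzero elements of ℤ_{31} form a cyclic group of order 30.
As gcd(17, 30) = 1, raising to the 17th power is a bijection on this group: if s^17 ≡ t^17 then (st^{−1})^17 = 1, and the only element of order dividing gcd(17, 30) = 1 is 1, so s = t.
With φ(0) = 0 this makes φ injective on all of ℤ_{31}, hence bijective (finite equal-size domain and codomain). In particular φ is bijective.
Since φ is bijective, we find the preimage of 18. The inverse of x ↦ x^17 on (ℤ_{31})^× is x ↦ x^23, because 17·23 = 391 = 13·30 + 1 ≡ 1 (mod 30) and x^{30} = 1 for x ≠ 0 (Fermat). So φ⁻¹(18) = 18^23 mod 31.
Repeated squaring mod 31: 18^1 ≡ 18, 18^2 ≡ 18² = 324 ≡ 14, 18^4 ≡ 14² = 196 ≡ 10, 18^8 ≡ 10² = 100 ≡ 7, 18^16 ≡ 7² = 49 ≡ 18. Since 23 = 16 + 4 + 2 + 1, 18^23 ≡ 18·10·14·18: 18·10 = 180 ≡ 25, then 25·14 = 350 ≡ 9, then 9·18 = 162 ≡ 7. So 18^23 ≡ 7 (mod 31).
Hence φ⁻¹(18) = 7.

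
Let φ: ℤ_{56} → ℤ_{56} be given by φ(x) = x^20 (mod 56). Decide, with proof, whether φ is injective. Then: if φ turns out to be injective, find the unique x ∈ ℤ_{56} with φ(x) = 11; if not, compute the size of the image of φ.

8

φ(6): Repeated squaring mod 56: 6^1 ≡ 6, 6^2 ≡ 6² = 36, 6^4 ≡ 36² = 1296 ≡ 8, 6^8 ≡ 8² = 64 ≡ 8, 6^16 ≡ 8² = 64 ≡ 8. Since 20 = 16 + 4, 6^20 ≡ 8·8: 8·8 = 64 ≡ 8. So 6^20 ≡ 8 (mod 56).
φ(8): Repeated squaring mod 56: 8^1 ≡ 8, 8^2 ≡ 8² = 64 ≡ 8, 8^4 ≡ 8² = 64 ≡ 8, 8^8 ≡ 8² = 64 ≡ 8, 8^16 ≡ 8² = 64 ≡ 8. Since 20 = 16 + 4, 8^20 ≡ 8·8: 8·8 = 64 ≡ 8. So 8^20 ≡ 8 (mod 56).
So φ(6) = φ(8) = 8 while 6 ≠ 8, hence φ is not injective.
Since φ is not injective, we determine |image(φ)|. Computing x^20 mod 56 for each x (by repeated squaring, reducing mod 56 at every step), the values φ(0), φ(1), …, φ(55) are: 0, 1, 32, 9, 16, 25, 8, 49, 8, 25, 16, 9, 32, 1, 0, 1, 32, 9, 16, 25, 8, 49, 8, 25, 16, 9, 32, 1, 0, 1, 32, 9, 16, 25, 8, 49, 8, 25, 16, 9, 32, 1, 0, 1, 32, 9, 16, 25, 8, 49, 8, 25, 16, 9, 32, 1.
The distinct values are {0, 1, 8, 9, 16, 25, 32, 49}; there are 8 of them.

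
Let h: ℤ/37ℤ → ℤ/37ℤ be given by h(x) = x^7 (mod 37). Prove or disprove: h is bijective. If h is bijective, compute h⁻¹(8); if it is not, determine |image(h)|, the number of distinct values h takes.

Since 37 is prime, the nonzero elements of ℤ/37ℤ form a cyclic group of order 36.
As gcd(7, 36) = 1, raising to the 7th power is a bijection on this group: if x_1^7 ≡ x_2^7 then (x_1x_2^{−1})^7 = 1, and the only element of order dividing gcd(7, 36) = 1 is 1, so x_1 = x_2.
With h(0) = 0 this makes h injective on all of ℤ/37ℤ, hence bijective (finite equal-size domain and codomain). In particular h is bijective.
Since h is bijective, we find the preimage of 8. The inverse of x ↦ x^7 on (ℤ/37ℤ)^× is x ↦ x^31, because 7·31 = 217 = 6·36 + 1 ≡ 1 (mod 36) and x^{36} = 1 for x ≠ 0 (Fermat). So h⁻¹(8) = 8^31 mod 37.
Repeated squaring mod 37: 8^1 ≡ 8, 8^2 ≡ 8² = 64 ≡ 27, 8^4 ≡ 27² = 729 ≡ 26, 8^8 ≡ 26² = 676 ≡ 10, 8^16 ≡ 10² = 100 ≡ 26. Since 31 = 16 + 8 + 4 + 2 + 1, 8^31 ≡ 26·10·26·27·8: 26·10 = 260 ≡ 1, then 1·26 = 26, then 26·27 = 702 ≡ 36, then 36·8 = 288 ≡ 29. So 8^31 ≡ 29 (mod 37).
Hence h⁻¹(8) = 29.

29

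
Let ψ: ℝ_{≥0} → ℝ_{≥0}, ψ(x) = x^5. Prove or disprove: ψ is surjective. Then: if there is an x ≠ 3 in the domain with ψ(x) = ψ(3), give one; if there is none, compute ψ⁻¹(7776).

6

For any y ∈ ℝ_{≥0}, x = y^{1/5} ∈ ℝ_{≥0} gives ψ(x) = y, so ψ is surjective.
Since x ↦ x^5 is strictly increasing on ℝ_{≥0}, it is injective there, so no x ≠ 3 in the domain has ψ(x) = ψ(3). We therefore compute ψ⁻¹(7776) = 7776^{1/5} = 6 (indeed 6^5 = 7776).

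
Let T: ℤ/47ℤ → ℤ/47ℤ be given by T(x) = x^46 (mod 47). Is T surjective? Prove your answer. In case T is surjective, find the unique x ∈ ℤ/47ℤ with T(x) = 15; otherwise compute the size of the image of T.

2

T(1) = 1^46 = 1.
T(2): Repeated squaring mod 47: 2^1 ≡ 2, 2^2 ≡ 2² = 4, 2^4 ≡ 4² = 16, 2^8 ≡ 16² = 256 ≡ 21, 2^16 ≡ 21² = 441 ≡ 18, 2^32 ≡ 18² = 324 ≡ 42. Since 46 = 32 + 8 + 4 + 2, 2^46 ≡ 42·21·16·4: 42·21 = 882 ≡ 36, then 36·16 = 576 ≡ 12, then 12·4 = 48 ≡ 1. So 2^46 ≡ 1 (mod 47).
So T(1) = T(2) = 1 while 1 ≠ 2, hence T is not injective.
A non-injective map from the 47-element set ℤ/47ℤ to itself takes at most 46 distinct values, so it cannot be surjective. So T is not surjective.
Since T is not surjective, we determine |image(T)|. Computing x^46 mod 47 for each x (by repeated squaring, reducing mod 47 at every step), the values T(0), T(1), …, T(46) are: 0, 1, 1, 1, 1, 1, 1, 1, 1, 1, 1, 1, 1, 1, 1, 1, 1, 1, 1, 1, 1, 1, 1, 1, 1, 1, 1, 1, 1, 1, 1, 1, 1, 1, 1, 1, 1, 1, 1, 1, 1, 1, 1, 1, 1, 1, 1.
The distinct values are {0, 1}; there are 2 of them.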